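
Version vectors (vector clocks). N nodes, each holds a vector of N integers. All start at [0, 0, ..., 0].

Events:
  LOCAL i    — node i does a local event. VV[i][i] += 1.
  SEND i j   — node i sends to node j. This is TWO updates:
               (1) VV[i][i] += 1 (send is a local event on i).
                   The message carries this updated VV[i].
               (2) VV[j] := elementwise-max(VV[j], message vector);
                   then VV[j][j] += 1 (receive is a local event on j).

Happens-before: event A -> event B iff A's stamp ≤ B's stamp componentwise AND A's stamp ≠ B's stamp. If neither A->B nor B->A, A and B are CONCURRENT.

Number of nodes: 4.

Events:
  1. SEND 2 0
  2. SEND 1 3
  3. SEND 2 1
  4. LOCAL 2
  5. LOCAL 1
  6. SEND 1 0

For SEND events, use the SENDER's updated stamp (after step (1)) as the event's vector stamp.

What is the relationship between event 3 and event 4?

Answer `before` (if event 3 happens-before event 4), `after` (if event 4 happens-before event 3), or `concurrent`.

Initial: VV[0]=[0, 0, 0, 0]
Initial: VV[1]=[0, 0, 0, 0]
Initial: VV[2]=[0, 0, 0, 0]
Initial: VV[3]=[0, 0, 0, 0]
Event 1: SEND 2->0: VV[2][2]++ -> VV[2]=[0, 0, 1, 0], msg_vec=[0, 0, 1, 0]; VV[0]=max(VV[0],msg_vec) then VV[0][0]++ -> VV[0]=[1, 0, 1, 0]
Event 2: SEND 1->3: VV[1][1]++ -> VV[1]=[0, 1, 0, 0], msg_vec=[0, 1, 0, 0]; VV[3]=max(VV[3],msg_vec) then VV[3][3]++ -> VV[3]=[0, 1, 0, 1]
Event 3: SEND 2->1: VV[2][2]++ -> VV[2]=[0, 0, 2, 0], msg_vec=[0, 0, 2, 0]; VV[1]=max(VV[1],msg_vec) then VV[1][1]++ -> VV[1]=[0, 2, 2, 0]
Event 4: LOCAL 2: VV[2][2]++ -> VV[2]=[0, 0, 3, 0]
Event 5: LOCAL 1: VV[1][1]++ -> VV[1]=[0, 3, 2, 0]
Event 6: SEND 1->0: VV[1][1]++ -> VV[1]=[0, 4, 2, 0], msg_vec=[0, 4, 2, 0]; VV[0]=max(VV[0],msg_vec) then VV[0][0]++ -> VV[0]=[2, 4, 2, 0]
Event 3 stamp: [0, 0, 2, 0]
Event 4 stamp: [0, 0, 3, 0]
[0, 0, 2, 0] <= [0, 0, 3, 0]? True
[0, 0, 3, 0] <= [0, 0, 2, 0]? False
Relation: before

Answer: before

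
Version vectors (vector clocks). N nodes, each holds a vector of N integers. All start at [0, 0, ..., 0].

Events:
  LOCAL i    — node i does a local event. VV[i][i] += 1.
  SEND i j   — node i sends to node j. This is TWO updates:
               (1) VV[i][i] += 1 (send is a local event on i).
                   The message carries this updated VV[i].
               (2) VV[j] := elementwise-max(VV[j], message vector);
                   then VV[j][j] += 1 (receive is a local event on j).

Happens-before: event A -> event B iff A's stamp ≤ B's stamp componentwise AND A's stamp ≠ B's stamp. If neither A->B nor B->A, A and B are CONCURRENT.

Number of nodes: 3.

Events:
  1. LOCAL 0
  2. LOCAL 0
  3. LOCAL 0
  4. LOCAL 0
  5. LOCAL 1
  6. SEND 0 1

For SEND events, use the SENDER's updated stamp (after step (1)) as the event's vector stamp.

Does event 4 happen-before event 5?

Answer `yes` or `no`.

Answer: no

Derivation:
Initial: VV[0]=[0, 0, 0]
Initial: VV[1]=[0, 0, 0]
Initial: VV[2]=[0, 0, 0]
Event 1: LOCAL 0: VV[0][0]++ -> VV[0]=[1, 0, 0]
Event 2: LOCAL 0: VV[0][0]++ -> VV[0]=[2, 0, 0]
Event 3: LOCAL 0: VV[0][0]++ -> VV[0]=[3, 0, 0]
Event 4: LOCAL 0: VV[0][0]++ -> VV[0]=[4, 0, 0]
Event 5: LOCAL 1: VV[1][1]++ -> VV[1]=[0, 1, 0]
Event 6: SEND 0->1: VV[0][0]++ -> VV[0]=[5, 0, 0], msg_vec=[5, 0, 0]; VV[1]=max(VV[1],msg_vec) then VV[1][1]++ -> VV[1]=[5, 2, 0]
Event 4 stamp: [4, 0, 0]
Event 5 stamp: [0, 1, 0]
[4, 0, 0] <= [0, 1, 0]? False. Equal? False. Happens-before: False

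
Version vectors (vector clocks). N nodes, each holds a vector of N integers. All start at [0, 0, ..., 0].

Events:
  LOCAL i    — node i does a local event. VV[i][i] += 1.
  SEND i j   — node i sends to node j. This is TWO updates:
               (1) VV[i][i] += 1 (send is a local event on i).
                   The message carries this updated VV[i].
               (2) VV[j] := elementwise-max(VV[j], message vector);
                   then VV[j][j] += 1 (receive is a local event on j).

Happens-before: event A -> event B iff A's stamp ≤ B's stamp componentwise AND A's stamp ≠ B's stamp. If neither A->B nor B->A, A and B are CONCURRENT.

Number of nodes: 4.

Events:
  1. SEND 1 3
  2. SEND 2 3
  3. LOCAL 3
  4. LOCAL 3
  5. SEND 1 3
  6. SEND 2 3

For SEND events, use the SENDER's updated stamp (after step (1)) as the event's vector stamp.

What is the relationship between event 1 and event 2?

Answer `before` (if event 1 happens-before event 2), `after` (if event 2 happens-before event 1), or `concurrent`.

Answer: concurrent

Derivation:
Initial: VV[0]=[0, 0, 0, 0]
Initial: VV[1]=[0, 0, 0, 0]
Initial: VV[2]=[0, 0, 0, 0]
Initial: VV[3]=[0, 0, 0, 0]
Event 1: SEND 1->3: VV[1][1]++ -> VV[1]=[0, 1, 0, 0], msg_vec=[0, 1, 0, 0]; VV[3]=max(VV[3],msg_vec) then VV[3][3]++ -> VV[3]=[0, 1, 0, 1]
Event 2: SEND 2->3: VV[2][2]++ -> VV[2]=[0, 0, 1, 0], msg_vec=[0, 0, 1, 0]; VV[3]=max(VV[3],msg_vec) then VV[3][3]++ -> VV[3]=[0, 1, 1, 2]
Event 3: LOCAL 3: VV[3][3]++ -> VV[3]=[0, 1, 1, 3]
Event 4: LOCAL 3: VV[3][3]++ -> VV[3]=[0, 1, 1, 4]
Event 5: SEND 1->3: VV[1][1]++ -> VV[1]=[0, 2, 0, 0], msg_vec=[0, 2, 0, 0]; VV[3]=max(VV[3],msg_vec) then VV[3][3]++ -> VV[3]=[0, 2, 1, 5]
Event 6: SEND 2->3: VV[2][2]++ -> VV[2]=[0, 0, 2, 0], msg_vec=[0, 0, 2, 0]; VV[3]=max(VV[3],msg_vec) then VV[3][3]++ -> VV[3]=[0, 2, 2, 6]
Event 1 stamp: [0, 1, 0, 0]
Event 2 stamp: [0, 0, 1, 0]
[0, 1, 0, 0] <= [0, 0, 1, 0]? False
[0, 0, 1, 0] <= [0, 1, 0, 0]? False
Relation: concurrent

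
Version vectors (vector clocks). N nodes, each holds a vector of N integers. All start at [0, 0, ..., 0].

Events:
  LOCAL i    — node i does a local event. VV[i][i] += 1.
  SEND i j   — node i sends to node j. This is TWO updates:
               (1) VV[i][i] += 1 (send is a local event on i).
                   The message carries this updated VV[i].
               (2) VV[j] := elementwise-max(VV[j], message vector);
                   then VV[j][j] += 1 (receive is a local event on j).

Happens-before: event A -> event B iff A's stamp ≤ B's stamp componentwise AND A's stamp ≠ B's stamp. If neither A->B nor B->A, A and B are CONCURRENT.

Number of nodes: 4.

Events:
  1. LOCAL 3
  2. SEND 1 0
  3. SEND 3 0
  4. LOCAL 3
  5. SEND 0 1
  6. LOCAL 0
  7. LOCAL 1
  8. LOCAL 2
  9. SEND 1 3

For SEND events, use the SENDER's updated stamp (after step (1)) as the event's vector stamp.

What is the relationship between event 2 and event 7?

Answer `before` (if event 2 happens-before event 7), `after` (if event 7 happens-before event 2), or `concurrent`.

Answer: before

Derivation:
Initial: VV[0]=[0, 0, 0, 0]
Initial: VV[1]=[0, 0, 0, 0]
Initial: VV[2]=[0, 0, 0, 0]
Initial: VV[3]=[0, 0, 0, 0]
Event 1: LOCAL 3: VV[3][3]++ -> VV[3]=[0, 0, 0, 1]
Event 2: SEND 1->0: VV[1][1]++ -> VV[1]=[0, 1, 0, 0], msg_vec=[0, 1, 0, 0]; VV[0]=max(VV[0],msg_vec) then VV[0][0]++ -> VV[0]=[1, 1, 0, 0]
Event 3: SEND 3->0: VV[3][3]++ -> VV[3]=[0, 0, 0, 2], msg_vec=[0, 0, 0, 2]; VV[0]=max(VV[0],msg_vec) then VV[0][0]++ -> VV[0]=[2, 1, 0, 2]
Event 4: LOCAL 3: VV[3][3]++ -> VV[3]=[0, 0, 0, 3]
Event 5: SEND 0->1: VV[0][0]++ -> VV[0]=[3, 1, 0, 2], msg_vec=[3, 1, 0, 2]; VV[1]=max(VV[1],msg_vec) then VV[1][1]++ -> VV[1]=[3, 2, 0, 2]
Event 6: LOCAL 0: VV[0][0]++ -> VV[0]=[4, 1, 0, 2]
Event 7: LOCAL 1: VV[1][1]++ -> VV[1]=[3, 3, 0, 2]
Event 8: LOCAL 2: VV[2][2]++ -> VV[2]=[0, 0, 1, 0]
Event 9: SEND 1->3: VV[1][1]++ -> VV[1]=[3, 4, 0, 2], msg_vec=[3, 4, 0, 2]; VV[3]=max(VV[3],msg_vec) then VV[3][3]++ -> VV[3]=[3, 4, 0, 4]
Event 2 stamp: [0, 1, 0, 0]
Event 7 stamp: [3, 3, 0, 2]
[0, 1, 0, 0] <= [3, 3, 0, 2]? True
[3, 3, 0, 2] <= [0, 1, 0, 0]? False
Relation: before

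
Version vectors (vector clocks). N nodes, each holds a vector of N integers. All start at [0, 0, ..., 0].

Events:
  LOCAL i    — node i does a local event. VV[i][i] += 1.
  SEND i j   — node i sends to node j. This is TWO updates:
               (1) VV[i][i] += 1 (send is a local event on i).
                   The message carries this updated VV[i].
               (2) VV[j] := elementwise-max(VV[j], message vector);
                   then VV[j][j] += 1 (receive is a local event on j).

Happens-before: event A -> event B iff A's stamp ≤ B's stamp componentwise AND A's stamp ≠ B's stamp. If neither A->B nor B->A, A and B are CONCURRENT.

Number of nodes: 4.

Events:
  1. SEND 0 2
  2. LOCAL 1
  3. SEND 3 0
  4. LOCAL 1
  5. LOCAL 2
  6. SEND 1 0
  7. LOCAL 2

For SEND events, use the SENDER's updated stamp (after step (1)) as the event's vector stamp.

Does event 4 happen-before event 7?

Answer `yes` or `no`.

Initial: VV[0]=[0, 0, 0, 0]
Initial: VV[1]=[0, 0, 0, 0]
Initial: VV[2]=[0, 0, 0, 0]
Initial: VV[3]=[0, 0, 0, 0]
Event 1: SEND 0->2: VV[0][0]++ -> VV[0]=[1, 0, 0, 0], msg_vec=[1, 0, 0, 0]; VV[2]=max(VV[2],msg_vec) then VV[2][2]++ -> VV[2]=[1, 0, 1, 0]
Event 2: LOCAL 1: VV[1][1]++ -> VV[1]=[0, 1, 0, 0]
Event 3: SEND 3->0: VV[3][3]++ -> VV[3]=[0, 0, 0, 1], msg_vec=[0, 0, 0, 1]; VV[0]=max(VV[0],msg_vec) then VV[0][0]++ -> VV[0]=[2, 0, 0, 1]
Event 4: LOCAL 1: VV[1][1]++ -> VV[1]=[0, 2, 0, 0]
Event 5: LOCAL 2: VV[2][2]++ -> VV[2]=[1, 0, 2, 0]
Event 6: SEND 1->0: VV[1][1]++ -> VV[1]=[0, 3, 0, 0], msg_vec=[0, 3, 0, 0]; VV[0]=max(VV[0],msg_vec) then VV[0][0]++ -> VV[0]=[3, 3, 0, 1]
Event 7: LOCAL 2: VV[2][2]++ -> VV[2]=[1, 0, 3, 0]
Event 4 stamp: [0, 2, 0, 0]
Event 7 stamp: [1, 0, 3, 0]
[0, 2, 0, 0] <= [1, 0, 3, 0]? False. Equal? False. Happens-before: False

Answer: no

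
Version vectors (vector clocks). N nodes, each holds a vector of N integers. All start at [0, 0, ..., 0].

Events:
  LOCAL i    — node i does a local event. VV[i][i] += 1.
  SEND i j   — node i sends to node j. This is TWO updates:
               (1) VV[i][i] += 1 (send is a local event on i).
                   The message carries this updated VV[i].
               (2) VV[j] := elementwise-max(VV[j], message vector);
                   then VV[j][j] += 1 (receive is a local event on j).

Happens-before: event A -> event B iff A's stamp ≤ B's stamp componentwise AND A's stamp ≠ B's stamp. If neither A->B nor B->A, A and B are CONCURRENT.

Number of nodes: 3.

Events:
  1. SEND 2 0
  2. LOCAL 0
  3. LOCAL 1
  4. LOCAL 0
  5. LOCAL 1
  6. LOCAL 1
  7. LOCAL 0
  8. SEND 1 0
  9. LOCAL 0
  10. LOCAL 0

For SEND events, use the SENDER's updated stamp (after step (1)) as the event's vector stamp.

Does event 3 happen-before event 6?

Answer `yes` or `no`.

Initial: VV[0]=[0, 0, 0]
Initial: VV[1]=[0, 0, 0]
Initial: VV[2]=[0, 0, 0]
Event 1: SEND 2->0: VV[2][2]++ -> VV[2]=[0, 0, 1], msg_vec=[0, 0, 1]; VV[0]=max(VV[0],msg_vec) then VV[0][0]++ -> VV[0]=[1, 0, 1]
Event 2: LOCAL 0: VV[0][0]++ -> VV[0]=[2, 0, 1]
Event 3: LOCAL 1: VV[1][1]++ -> VV[1]=[0, 1, 0]
Event 4: LOCAL 0: VV[0][0]++ -> VV[0]=[3, 0, 1]
Event 5: LOCAL 1: VV[1][1]++ -> VV[1]=[0, 2, 0]
Event 6: LOCAL 1: VV[1][1]++ -> VV[1]=[0, 3, 0]
Event 7: LOCAL 0: VV[0][0]++ -> VV[0]=[4, 0, 1]
Event 8: SEND 1->0: VV[1][1]++ -> VV[1]=[0, 4, 0], msg_vec=[0, 4, 0]; VV[0]=max(VV[0],msg_vec) then VV[0][0]++ -> VV[0]=[5, 4, 1]
Event 9: LOCAL 0: VV[0][0]++ -> VV[0]=[6, 4, 1]
Event 10: LOCAL 0: VV[0][0]++ -> VV[0]=[7, 4, 1]
Event 3 stamp: [0, 1, 0]
Event 6 stamp: [0, 3, 0]
[0, 1, 0] <= [0, 3, 0]? True. Equal? False. Happens-before: True

Answer: yes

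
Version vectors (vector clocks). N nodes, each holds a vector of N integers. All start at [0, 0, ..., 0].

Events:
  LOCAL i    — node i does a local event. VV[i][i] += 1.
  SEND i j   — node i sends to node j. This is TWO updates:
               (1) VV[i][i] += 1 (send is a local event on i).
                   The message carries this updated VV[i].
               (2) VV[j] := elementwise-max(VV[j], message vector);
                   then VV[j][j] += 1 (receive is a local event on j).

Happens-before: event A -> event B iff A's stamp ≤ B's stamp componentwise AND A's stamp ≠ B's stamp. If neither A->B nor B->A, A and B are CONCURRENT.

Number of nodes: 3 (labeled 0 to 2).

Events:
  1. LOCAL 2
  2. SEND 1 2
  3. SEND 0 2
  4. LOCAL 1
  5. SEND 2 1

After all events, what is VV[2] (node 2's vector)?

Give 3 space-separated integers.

Answer: 1 1 4

Derivation:
Initial: VV[0]=[0, 0, 0]
Initial: VV[1]=[0, 0, 0]
Initial: VV[2]=[0, 0, 0]
Event 1: LOCAL 2: VV[2][2]++ -> VV[2]=[0, 0, 1]
Event 2: SEND 1->2: VV[1][1]++ -> VV[1]=[0, 1, 0], msg_vec=[0, 1, 0]; VV[2]=max(VV[2],msg_vec) then VV[2][2]++ -> VV[2]=[0, 1, 2]
Event 3: SEND 0->2: VV[0][0]++ -> VV[0]=[1, 0, 0], msg_vec=[1, 0, 0]; VV[2]=max(VV[2],msg_vec) then VV[2][2]++ -> VV[2]=[1, 1, 3]
Event 4: LOCAL 1: VV[1][1]++ -> VV[1]=[0, 2, 0]
Event 5: SEND 2->1: VV[2][2]++ -> VV[2]=[1, 1, 4], msg_vec=[1, 1, 4]; VV[1]=max(VV[1],msg_vec) then VV[1][1]++ -> VV[1]=[1, 3, 4]
Final vectors: VV[0]=[1, 0, 0]; VV[1]=[1, 3, 4]; VV[2]=[1, 1, 4]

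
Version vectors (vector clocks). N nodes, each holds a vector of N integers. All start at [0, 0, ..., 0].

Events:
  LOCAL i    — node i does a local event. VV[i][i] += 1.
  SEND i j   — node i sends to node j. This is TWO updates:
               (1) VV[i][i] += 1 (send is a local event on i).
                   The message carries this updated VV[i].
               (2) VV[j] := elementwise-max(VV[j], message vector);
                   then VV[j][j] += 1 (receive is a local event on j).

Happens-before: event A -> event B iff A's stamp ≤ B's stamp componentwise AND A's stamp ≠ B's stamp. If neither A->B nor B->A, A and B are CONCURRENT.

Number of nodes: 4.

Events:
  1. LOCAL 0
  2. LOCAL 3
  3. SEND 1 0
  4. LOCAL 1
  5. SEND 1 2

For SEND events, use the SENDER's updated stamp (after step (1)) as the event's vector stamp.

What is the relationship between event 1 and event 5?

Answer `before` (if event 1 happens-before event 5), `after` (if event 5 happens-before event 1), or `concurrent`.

Answer: concurrent

Derivation:
Initial: VV[0]=[0, 0, 0, 0]
Initial: VV[1]=[0, 0, 0, 0]
Initial: VV[2]=[0, 0, 0, 0]
Initial: VV[3]=[0, 0, 0, 0]
Event 1: LOCAL 0: VV[0][0]++ -> VV[0]=[1, 0, 0, 0]
Event 2: LOCAL 3: VV[3][3]++ -> VV[3]=[0, 0, 0, 1]
Event 3: SEND 1->0: VV[1][1]++ -> VV[1]=[0, 1, 0, 0], msg_vec=[0, 1, 0, 0]; VV[0]=max(VV[0],msg_vec) then VV[0][0]++ -> VV[0]=[2, 1, 0, 0]
Event 4: LOCAL 1: VV[1][1]++ -> VV[1]=[0, 2, 0, 0]
Event 5: SEND 1->2: VV[1][1]++ -> VV[1]=[0, 3, 0, 0], msg_vec=[0, 3, 0, 0]; VV[2]=max(VV[2],msg_vec) then VV[2][2]++ -> VV[2]=[0, 3, 1, 0]
Event 1 stamp: [1, 0, 0, 0]
Event 5 stamp: [0, 3, 0, 0]
[1, 0, 0, 0] <= [0, 3, 0, 0]? False
[0, 3, 0, 0] <= [1, 0, 0, 0]? False
Relation: concurrent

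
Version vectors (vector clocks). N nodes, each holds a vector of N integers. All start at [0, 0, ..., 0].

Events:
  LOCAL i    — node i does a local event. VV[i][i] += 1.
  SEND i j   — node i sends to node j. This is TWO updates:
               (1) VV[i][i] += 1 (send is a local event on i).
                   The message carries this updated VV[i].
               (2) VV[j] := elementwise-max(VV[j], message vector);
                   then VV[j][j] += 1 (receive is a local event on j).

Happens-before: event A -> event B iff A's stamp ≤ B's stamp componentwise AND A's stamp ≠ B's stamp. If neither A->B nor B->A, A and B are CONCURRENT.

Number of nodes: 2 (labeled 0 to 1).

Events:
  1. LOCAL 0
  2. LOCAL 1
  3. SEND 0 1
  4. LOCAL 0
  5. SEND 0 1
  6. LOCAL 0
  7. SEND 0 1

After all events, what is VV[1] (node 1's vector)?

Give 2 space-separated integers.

Initial: VV[0]=[0, 0]
Initial: VV[1]=[0, 0]
Event 1: LOCAL 0: VV[0][0]++ -> VV[0]=[1, 0]
Event 2: LOCAL 1: VV[1][1]++ -> VV[1]=[0, 1]
Event 3: SEND 0->1: VV[0][0]++ -> VV[0]=[2, 0], msg_vec=[2, 0]; VV[1]=max(VV[1],msg_vec) then VV[1][1]++ -> VV[1]=[2, 2]
Event 4: LOCAL 0: VV[0][0]++ -> VV[0]=[3, 0]
Event 5: SEND 0->1: VV[0][0]++ -> VV[0]=[4, 0], msg_vec=[4, 0]; VV[1]=max(VV[1],msg_vec) then VV[1][1]++ -> VV[1]=[4, 3]
Event 6: LOCAL 0: VV[0][0]++ -> VV[0]=[5, 0]
Event 7: SEND 0->1: VV[0][0]++ -> VV[0]=[6, 0], msg_vec=[6, 0]; VV[1]=max(VV[1],msg_vec) then VV[1][1]++ -> VV[1]=[6, 4]
Final vectors: VV[0]=[6, 0]; VV[1]=[6, 4]

Answer: 6 4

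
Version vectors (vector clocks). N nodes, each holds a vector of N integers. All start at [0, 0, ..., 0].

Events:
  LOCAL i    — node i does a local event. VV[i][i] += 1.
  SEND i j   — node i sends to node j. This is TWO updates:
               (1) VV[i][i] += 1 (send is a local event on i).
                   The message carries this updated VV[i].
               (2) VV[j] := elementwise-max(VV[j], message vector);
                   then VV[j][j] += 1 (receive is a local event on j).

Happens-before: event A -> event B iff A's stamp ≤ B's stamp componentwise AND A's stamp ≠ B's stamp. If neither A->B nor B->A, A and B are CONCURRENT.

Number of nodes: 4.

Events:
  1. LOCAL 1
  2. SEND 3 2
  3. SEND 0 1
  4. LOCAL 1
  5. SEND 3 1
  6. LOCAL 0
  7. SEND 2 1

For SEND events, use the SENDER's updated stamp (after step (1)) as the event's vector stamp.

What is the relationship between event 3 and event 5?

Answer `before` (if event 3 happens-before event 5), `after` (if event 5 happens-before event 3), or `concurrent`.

Answer: concurrent

Derivation:
Initial: VV[0]=[0, 0, 0, 0]
Initial: VV[1]=[0, 0, 0, 0]
Initial: VV[2]=[0, 0, 0, 0]
Initial: VV[3]=[0, 0, 0, 0]
Event 1: LOCAL 1: VV[1][1]++ -> VV[1]=[0, 1, 0, 0]
Event 2: SEND 3->2: VV[3][3]++ -> VV[3]=[0, 0, 0, 1], msg_vec=[0, 0, 0, 1]; VV[2]=max(VV[2],msg_vec) then VV[2][2]++ -> VV[2]=[0, 0, 1, 1]
Event 3: SEND 0->1: VV[0][0]++ -> VV[0]=[1, 0, 0, 0], msg_vec=[1, 0, 0, 0]; VV[1]=max(VV[1],msg_vec) then VV[1][1]++ -> VV[1]=[1, 2, 0, 0]
Event 4: LOCAL 1: VV[1][1]++ -> VV[1]=[1, 3, 0, 0]
Event 5: SEND 3->1: VV[3][3]++ -> VV[3]=[0, 0, 0, 2], msg_vec=[0, 0, 0, 2]; VV[1]=max(VV[1],msg_vec) then VV[1][1]++ -> VV[1]=[1, 4, 0, 2]
Event 6: LOCAL 0: VV[0][0]++ -> VV[0]=[2, 0, 0, 0]
Event 7: SEND 2->1: VV[2][2]++ -> VV[2]=[0, 0, 2, 1], msg_vec=[0, 0, 2, 1]; VV[1]=max(VV[1],msg_vec) then VV[1][1]++ -> VV[1]=[1, 5, 2, 2]
Event 3 stamp: [1, 0, 0, 0]
Event 5 stamp: [0, 0, 0, 2]
[1, 0, 0, 0] <= [0, 0, 0, 2]? False
[0, 0, 0, 2] <= [1, 0, 0, 0]? False
Relation: concurrent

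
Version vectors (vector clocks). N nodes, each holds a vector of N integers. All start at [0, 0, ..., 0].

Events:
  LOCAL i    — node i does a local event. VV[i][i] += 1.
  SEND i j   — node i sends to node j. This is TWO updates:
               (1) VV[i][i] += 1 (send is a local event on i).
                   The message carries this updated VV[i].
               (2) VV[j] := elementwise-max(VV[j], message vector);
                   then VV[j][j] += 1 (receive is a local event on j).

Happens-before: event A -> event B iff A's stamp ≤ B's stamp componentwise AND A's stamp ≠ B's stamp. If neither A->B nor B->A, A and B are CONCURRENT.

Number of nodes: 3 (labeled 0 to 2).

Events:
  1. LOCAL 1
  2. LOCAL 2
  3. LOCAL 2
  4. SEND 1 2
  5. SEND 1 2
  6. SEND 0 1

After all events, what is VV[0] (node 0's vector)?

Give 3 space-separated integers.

Initial: VV[0]=[0, 0, 0]
Initial: VV[1]=[0, 0, 0]
Initial: VV[2]=[0, 0, 0]
Event 1: LOCAL 1: VV[1][1]++ -> VV[1]=[0, 1, 0]
Event 2: LOCAL 2: VV[2][2]++ -> VV[2]=[0, 0, 1]
Event 3: LOCAL 2: VV[2][2]++ -> VV[2]=[0, 0, 2]
Event 4: SEND 1->2: VV[1][1]++ -> VV[1]=[0, 2, 0], msg_vec=[0, 2, 0]; VV[2]=max(VV[2],msg_vec) then VV[2][2]++ -> VV[2]=[0, 2, 3]
Event 5: SEND 1->2: VV[1][1]++ -> VV[1]=[0, 3, 0], msg_vec=[0, 3, 0]; VV[2]=max(VV[2],msg_vec) then VV[2][2]++ -> VV[2]=[0, 3, 4]
Event 6: SEND 0->1: VV[0][0]++ -> VV[0]=[1, 0, 0], msg_vec=[1, 0, 0]; VV[1]=max(VV[1],msg_vec) then VV[1][1]++ -> VV[1]=[1, 4, 0]
Final vectors: VV[0]=[1, 0, 0]; VV[1]=[1, 4, 0]; VV[2]=[0, 3, 4]

Answer: 1 0 0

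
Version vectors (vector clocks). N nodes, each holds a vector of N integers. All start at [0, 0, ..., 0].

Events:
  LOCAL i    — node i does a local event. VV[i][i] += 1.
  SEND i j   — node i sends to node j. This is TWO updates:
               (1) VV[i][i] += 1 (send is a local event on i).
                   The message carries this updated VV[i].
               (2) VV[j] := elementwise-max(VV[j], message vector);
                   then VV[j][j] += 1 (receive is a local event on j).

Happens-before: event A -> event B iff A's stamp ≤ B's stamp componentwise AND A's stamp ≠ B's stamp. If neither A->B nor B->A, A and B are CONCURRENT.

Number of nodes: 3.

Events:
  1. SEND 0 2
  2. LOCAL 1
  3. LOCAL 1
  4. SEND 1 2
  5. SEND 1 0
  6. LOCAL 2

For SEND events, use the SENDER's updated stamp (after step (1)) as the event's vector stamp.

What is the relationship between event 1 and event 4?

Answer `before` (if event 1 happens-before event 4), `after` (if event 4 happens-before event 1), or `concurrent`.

Initial: VV[0]=[0, 0, 0]
Initial: VV[1]=[0, 0, 0]
Initial: VV[2]=[0, 0, 0]
Event 1: SEND 0->2: VV[0][0]++ -> VV[0]=[1, 0, 0], msg_vec=[1, 0, 0]; VV[2]=max(VV[2],msg_vec) then VV[2][2]++ -> VV[2]=[1, 0, 1]
Event 2: LOCAL 1: VV[1][1]++ -> VV[1]=[0, 1, 0]
Event 3: LOCAL 1: VV[1][1]++ -> VV[1]=[0, 2, 0]
Event 4: SEND 1->2: VV[1][1]++ -> VV[1]=[0, 3, 0], msg_vec=[0, 3, 0]; VV[2]=max(VV[2],msg_vec) then VV[2][2]++ -> VV[2]=[1, 3, 2]
Event 5: SEND 1->0: VV[1][1]++ -> VV[1]=[0, 4, 0], msg_vec=[0, 4, 0]; VV[0]=max(VV[0],msg_vec) then VV[0][0]++ -> VV[0]=[2, 4, 0]
Event 6: LOCAL 2: VV[2][2]++ -> VV[2]=[1, 3, 3]
Event 1 stamp: [1, 0, 0]
Event 4 stamp: [0, 3, 0]
[1, 0, 0] <= [0, 3, 0]? False
[0, 3, 0] <= [1, 0, 0]? False
Relation: concurrent

Answer: concurrent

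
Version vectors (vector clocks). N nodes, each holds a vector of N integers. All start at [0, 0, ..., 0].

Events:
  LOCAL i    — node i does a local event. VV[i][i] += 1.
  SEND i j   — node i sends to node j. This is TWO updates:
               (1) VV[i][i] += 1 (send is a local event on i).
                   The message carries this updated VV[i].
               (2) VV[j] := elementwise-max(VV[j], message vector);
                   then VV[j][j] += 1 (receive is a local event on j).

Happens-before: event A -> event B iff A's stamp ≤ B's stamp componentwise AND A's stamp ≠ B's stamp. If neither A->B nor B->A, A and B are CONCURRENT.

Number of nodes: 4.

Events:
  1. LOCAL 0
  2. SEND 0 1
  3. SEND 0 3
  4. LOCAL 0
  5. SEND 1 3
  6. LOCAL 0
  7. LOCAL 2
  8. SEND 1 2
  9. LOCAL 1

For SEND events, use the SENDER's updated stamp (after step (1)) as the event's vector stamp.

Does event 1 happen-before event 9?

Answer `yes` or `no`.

Initial: VV[0]=[0, 0, 0, 0]
Initial: VV[1]=[0, 0, 0, 0]
Initial: VV[2]=[0, 0, 0, 0]
Initial: VV[3]=[0, 0, 0, 0]
Event 1: LOCAL 0: VV[0][0]++ -> VV[0]=[1, 0, 0, 0]
Event 2: SEND 0->1: VV[0][0]++ -> VV[0]=[2, 0, 0, 0], msg_vec=[2, 0, 0, 0]; VV[1]=max(VV[1],msg_vec) then VV[1][1]++ -> VV[1]=[2, 1, 0, 0]
Event 3: SEND 0->3: VV[0][0]++ -> VV[0]=[3, 0, 0, 0], msg_vec=[3, 0, 0, 0]; VV[3]=max(VV[3],msg_vec) then VV[3][3]++ -> VV[3]=[3, 0, 0, 1]
Event 4: LOCAL 0: VV[0][0]++ -> VV[0]=[4, 0, 0, 0]
Event 5: SEND 1->3: VV[1][1]++ -> VV[1]=[2, 2, 0, 0], msg_vec=[2, 2, 0, 0]; VV[3]=max(VV[3],msg_vec) then VV[3][3]++ -> VV[3]=[3, 2, 0, 2]
Event 6: LOCAL 0: VV[0][0]++ -> VV[0]=[5, 0, 0, 0]
Event 7: LOCAL 2: VV[2][2]++ -> VV[2]=[0, 0, 1, 0]
Event 8: SEND 1->2: VV[1][1]++ -> VV[1]=[2, 3, 0, 0], msg_vec=[2, 3, 0, 0]; VV[2]=max(VV[2],msg_vec) then VV[2][2]++ -> VV[2]=[2, 3, 2, 0]
Event 9: LOCAL 1: VV[1][1]++ -> VV[1]=[2, 4, 0, 0]
Event 1 stamp: [1, 0, 0, 0]
Event 9 stamp: [2, 4, 0, 0]
[1, 0, 0, 0] <= [2, 4, 0, 0]? True. Equal? False. Happens-before: True

Answer: yes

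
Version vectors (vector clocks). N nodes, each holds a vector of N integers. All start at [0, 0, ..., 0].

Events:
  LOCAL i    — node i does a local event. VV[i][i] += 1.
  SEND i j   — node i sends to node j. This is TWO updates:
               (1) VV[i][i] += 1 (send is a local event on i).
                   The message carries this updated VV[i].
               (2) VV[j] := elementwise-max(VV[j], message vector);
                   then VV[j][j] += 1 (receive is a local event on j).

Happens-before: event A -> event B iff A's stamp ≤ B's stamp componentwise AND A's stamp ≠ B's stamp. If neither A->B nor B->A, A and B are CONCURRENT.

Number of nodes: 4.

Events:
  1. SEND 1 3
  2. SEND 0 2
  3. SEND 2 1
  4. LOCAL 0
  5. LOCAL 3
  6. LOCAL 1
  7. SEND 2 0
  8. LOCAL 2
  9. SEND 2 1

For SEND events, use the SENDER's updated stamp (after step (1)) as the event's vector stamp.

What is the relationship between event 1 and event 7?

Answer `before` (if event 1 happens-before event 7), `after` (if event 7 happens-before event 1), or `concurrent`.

Answer: concurrent

Derivation:
Initial: VV[0]=[0, 0, 0, 0]
Initial: VV[1]=[0, 0, 0, 0]
Initial: VV[2]=[0, 0, 0, 0]
Initial: VV[3]=[0, 0, 0, 0]
Event 1: SEND 1->3: VV[1][1]++ -> VV[1]=[0, 1, 0, 0], msg_vec=[0, 1, 0, 0]; VV[3]=max(VV[3],msg_vec) then VV[3][3]++ -> VV[3]=[0, 1, 0, 1]
Event 2: SEND 0->2: VV[0][0]++ -> VV[0]=[1, 0, 0, 0], msg_vec=[1, 0, 0, 0]; VV[2]=max(VV[2],msg_vec) then VV[2][2]++ -> VV[2]=[1, 0, 1, 0]
Event 3: SEND 2->1: VV[2][2]++ -> VV[2]=[1, 0, 2, 0], msg_vec=[1, 0, 2, 0]; VV[1]=max(VV[1],msg_vec) then VV[1][1]++ -> VV[1]=[1, 2, 2, 0]
Event 4: LOCAL 0: VV[0][0]++ -> VV[0]=[2, 0, 0, 0]
Event 5: LOCAL 3: VV[3][3]++ -> VV[3]=[0, 1, 0, 2]
Event 6: LOCAL 1: VV[1][1]++ -> VV[1]=[1, 3, 2, 0]
Event 7: SEND 2->0: VV[2][2]++ -> VV[2]=[1, 0, 3, 0], msg_vec=[1, 0, 3, 0]; VV[0]=max(VV[0],msg_vec) then VV[0][0]++ -> VV[0]=[3, 0, 3, 0]
Event 8: LOCAL 2: VV[2][2]++ -> VV[2]=[1, 0, 4, 0]
Event 9: SEND 2->1: VV[2][2]++ -> VV[2]=[1, 0, 5, 0], msg_vec=[1, 0, 5, 0]; VV[1]=max(VV[1],msg_vec) then VV[1][1]++ -> VV[1]=[1, 4, 5, 0]
Event 1 stamp: [0, 1, 0, 0]
Event 7 stamp: [1, 0, 3, 0]
[0, 1, 0, 0] <= [1, 0, 3, 0]? False
[1, 0, 3, 0] <= [0, 1, 0, 0]? False
Relation: concurrent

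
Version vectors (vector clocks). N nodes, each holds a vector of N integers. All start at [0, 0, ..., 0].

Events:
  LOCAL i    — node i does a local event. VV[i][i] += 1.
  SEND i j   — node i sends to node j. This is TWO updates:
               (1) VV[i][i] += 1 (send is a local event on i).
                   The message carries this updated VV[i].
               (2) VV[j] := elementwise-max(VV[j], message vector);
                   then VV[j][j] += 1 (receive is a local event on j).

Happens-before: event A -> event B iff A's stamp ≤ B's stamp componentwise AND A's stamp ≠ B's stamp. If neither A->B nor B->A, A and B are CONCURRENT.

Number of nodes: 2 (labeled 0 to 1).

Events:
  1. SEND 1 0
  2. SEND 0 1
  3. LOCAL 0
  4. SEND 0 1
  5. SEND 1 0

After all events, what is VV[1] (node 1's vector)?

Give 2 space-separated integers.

Answer: 4 4

Derivation:
Initial: VV[0]=[0, 0]
Initial: VV[1]=[0, 0]
Event 1: SEND 1->0: VV[1][1]++ -> VV[1]=[0, 1], msg_vec=[0, 1]; VV[0]=max(VV[0],msg_vec) then VV[0][0]++ -> VV[0]=[1, 1]
Event 2: SEND 0->1: VV[0][0]++ -> VV[0]=[2, 1], msg_vec=[2, 1]; VV[1]=max(VV[1],msg_vec) then VV[1][1]++ -> VV[1]=[2, 2]
Event 3: LOCAL 0: VV[0][0]++ -> VV[0]=[3, 1]
Event 4: SEND 0->1: VV[0][0]++ -> VV[0]=[4, 1], msg_vec=[4, 1]; VV[1]=max(VV[1],msg_vec) then VV[1][1]++ -> VV[1]=[4, 3]
Event 5: SEND 1->0: VV[1][1]++ -> VV[1]=[4, 4], msg_vec=[4, 4]; VV[0]=max(VV[0],msg_vec) then VV[0][0]++ -> VV[0]=[5, 4]
Final vectors: VV[0]=[5, 4]; VV[1]=[4, 4]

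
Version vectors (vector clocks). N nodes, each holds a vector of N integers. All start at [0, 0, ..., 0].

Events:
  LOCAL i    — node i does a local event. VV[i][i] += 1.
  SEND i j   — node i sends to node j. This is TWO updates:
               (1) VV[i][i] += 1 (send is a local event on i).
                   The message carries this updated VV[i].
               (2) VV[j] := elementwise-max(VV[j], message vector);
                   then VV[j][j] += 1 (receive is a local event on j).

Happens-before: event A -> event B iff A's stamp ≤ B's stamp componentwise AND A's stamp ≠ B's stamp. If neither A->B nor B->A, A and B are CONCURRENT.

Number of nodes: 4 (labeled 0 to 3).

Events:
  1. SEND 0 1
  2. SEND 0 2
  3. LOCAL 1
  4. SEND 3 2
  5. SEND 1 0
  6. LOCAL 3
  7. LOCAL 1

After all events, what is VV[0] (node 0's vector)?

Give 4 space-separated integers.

Initial: VV[0]=[0, 0, 0, 0]
Initial: VV[1]=[0, 0, 0, 0]
Initial: VV[2]=[0, 0, 0, 0]
Initial: VV[3]=[0, 0, 0, 0]
Event 1: SEND 0->1: VV[0][0]++ -> VV[0]=[1, 0, 0, 0], msg_vec=[1, 0, 0, 0]; VV[1]=max(VV[1],msg_vec) then VV[1][1]++ -> VV[1]=[1, 1, 0, 0]
Event 2: SEND 0->2: VV[0][0]++ -> VV[0]=[2, 0, 0, 0], msg_vec=[2, 0, 0, 0]; VV[2]=max(VV[2],msg_vec) then VV[2][2]++ -> VV[2]=[2, 0, 1, 0]
Event 3: LOCAL 1: VV[1][1]++ -> VV[1]=[1, 2, 0, 0]
Event 4: SEND 3->2: VV[3][3]++ -> VV[3]=[0, 0, 0, 1], msg_vec=[0, 0, 0, 1]; VV[2]=max(VV[2],msg_vec) then VV[2][2]++ -> VV[2]=[2, 0, 2, 1]
Event 5: SEND 1->0: VV[1][1]++ -> VV[1]=[1, 3, 0, 0], msg_vec=[1, 3, 0, 0]; VV[0]=max(VV[0],msg_vec) then VV[0][0]++ -> VV[0]=[3, 3, 0, 0]
Event 6: LOCAL 3: VV[3][3]++ -> VV[3]=[0, 0, 0, 2]
Event 7: LOCAL 1: VV[1][1]++ -> VV[1]=[1, 4, 0, 0]
Final vectors: VV[0]=[3, 3, 0, 0]; VV[1]=[1, 4, 0, 0]; VV[2]=[2, 0, 2, 1]; VV[3]=[0, 0, 0, 2]

Answer: 3 3 0 0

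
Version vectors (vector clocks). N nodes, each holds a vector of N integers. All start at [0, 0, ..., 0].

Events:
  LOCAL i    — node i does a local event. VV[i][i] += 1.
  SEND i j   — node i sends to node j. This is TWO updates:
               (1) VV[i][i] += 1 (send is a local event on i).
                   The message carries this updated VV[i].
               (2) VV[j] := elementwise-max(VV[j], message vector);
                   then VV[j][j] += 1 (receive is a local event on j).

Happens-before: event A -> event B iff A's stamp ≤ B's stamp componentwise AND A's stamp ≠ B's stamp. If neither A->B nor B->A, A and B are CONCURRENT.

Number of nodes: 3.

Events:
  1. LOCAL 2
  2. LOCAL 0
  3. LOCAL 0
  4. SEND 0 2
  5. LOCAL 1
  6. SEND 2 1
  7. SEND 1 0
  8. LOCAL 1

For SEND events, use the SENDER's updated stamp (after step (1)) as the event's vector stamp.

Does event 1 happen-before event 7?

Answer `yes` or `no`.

Initial: VV[0]=[0, 0, 0]
Initial: VV[1]=[0, 0, 0]
Initial: VV[2]=[0, 0, 0]
Event 1: LOCAL 2: VV[2][2]++ -> VV[2]=[0, 0, 1]
Event 2: LOCAL 0: VV[0][0]++ -> VV[0]=[1, 0, 0]
Event 3: LOCAL 0: VV[0][0]++ -> VV[0]=[2, 0, 0]
Event 4: SEND 0->2: VV[0][0]++ -> VV[0]=[3, 0, 0], msg_vec=[3, 0, 0]; VV[2]=max(VV[2],msg_vec) then VV[2][2]++ -> VV[2]=[3, 0, 2]
Event 5: LOCAL 1: VV[1][1]++ -> VV[1]=[0, 1, 0]
Event 6: SEND 2->1: VV[2][2]++ -> VV[2]=[3, 0, 3], msg_vec=[3, 0, 3]; VV[1]=max(VV[1],msg_vec) then VV[1][1]++ -> VV[1]=[3, 2, 3]
Event 7: SEND 1->0: VV[1][1]++ -> VV[1]=[3, 3, 3], msg_vec=[3, 3, 3]; VV[0]=max(VV[0],msg_vec) then VV[0][0]++ -> VV[0]=[4, 3, 3]
Event 8: LOCAL 1: VV[1][1]++ -> VV[1]=[3, 4, 3]
Event 1 stamp: [0, 0, 1]
Event 7 stamp: [3, 3, 3]
[0, 0, 1] <= [3, 3, 3]? True. Equal? False. Happens-before: True

Answer: yes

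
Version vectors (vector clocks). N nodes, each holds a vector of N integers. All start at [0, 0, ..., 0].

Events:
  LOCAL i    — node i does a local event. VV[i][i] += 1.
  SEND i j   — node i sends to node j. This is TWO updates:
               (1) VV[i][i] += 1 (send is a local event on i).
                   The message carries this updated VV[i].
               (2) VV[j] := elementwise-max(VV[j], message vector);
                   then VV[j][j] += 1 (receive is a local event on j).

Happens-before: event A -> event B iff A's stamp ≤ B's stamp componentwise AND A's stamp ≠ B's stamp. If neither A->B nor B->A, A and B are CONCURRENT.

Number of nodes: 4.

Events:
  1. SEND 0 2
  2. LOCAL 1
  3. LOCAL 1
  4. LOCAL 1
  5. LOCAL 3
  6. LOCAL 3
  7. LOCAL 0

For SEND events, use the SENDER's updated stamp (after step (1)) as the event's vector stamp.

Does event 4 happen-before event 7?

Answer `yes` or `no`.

Answer: no

Derivation:
Initial: VV[0]=[0, 0, 0, 0]
Initial: VV[1]=[0, 0, 0, 0]
Initial: VV[2]=[0, 0, 0, 0]
Initial: VV[3]=[0, 0, 0, 0]
Event 1: SEND 0->2: VV[0][0]++ -> VV[0]=[1, 0, 0, 0], msg_vec=[1, 0, 0, 0]; VV[2]=max(VV[2],msg_vec) then VV[2][2]++ -> VV[2]=[1, 0, 1, 0]
Event 2: LOCAL 1: VV[1][1]++ -> VV[1]=[0, 1, 0, 0]
Event 3: LOCAL 1: VV[1][1]++ -> VV[1]=[0, 2, 0, 0]
Event 4: LOCAL 1: VV[1][1]++ -> VV[1]=[0, 3, 0, 0]
Event 5: LOCAL 3: VV[3][3]++ -> VV[3]=[0, 0, 0, 1]
Event 6: LOCAL 3: VV[3][3]++ -> VV[3]=[0, 0, 0, 2]
Event 7: LOCAL 0: VV[0][0]++ -> VV[0]=[2, 0, 0, 0]
Event 4 stamp: [0, 3, 0, 0]
Event 7 stamp: [2, 0, 0, 0]
[0, 3, 0, 0] <= [2, 0, 0, 0]? False. Equal? False. Happens-before: False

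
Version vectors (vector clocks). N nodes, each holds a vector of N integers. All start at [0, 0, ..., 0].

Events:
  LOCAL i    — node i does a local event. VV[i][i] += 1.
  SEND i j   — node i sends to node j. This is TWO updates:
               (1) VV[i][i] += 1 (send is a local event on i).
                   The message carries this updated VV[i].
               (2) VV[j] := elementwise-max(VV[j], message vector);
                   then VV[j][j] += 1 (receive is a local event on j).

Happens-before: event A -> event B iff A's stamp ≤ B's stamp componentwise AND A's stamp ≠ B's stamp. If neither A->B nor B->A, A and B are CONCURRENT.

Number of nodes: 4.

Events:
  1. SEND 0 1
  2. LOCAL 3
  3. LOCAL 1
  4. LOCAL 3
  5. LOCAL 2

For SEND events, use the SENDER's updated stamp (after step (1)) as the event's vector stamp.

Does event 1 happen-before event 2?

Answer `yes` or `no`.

Answer: no

Derivation:
Initial: VV[0]=[0, 0, 0, 0]
Initial: VV[1]=[0, 0, 0, 0]
Initial: VV[2]=[0, 0, 0, 0]
Initial: VV[3]=[0, 0, 0, 0]
Event 1: SEND 0->1: VV[0][0]++ -> VV[0]=[1, 0, 0, 0], msg_vec=[1, 0, 0, 0]; VV[1]=max(VV[1],msg_vec) then VV[1][1]++ -> VV[1]=[1, 1, 0, 0]
Event 2: LOCAL 3: VV[3][3]++ -> VV[3]=[0, 0, 0, 1]
Event 3: LOCAL 1: VV[1][1]++ -> VV[1]=[1, 2, 0, 0]
Event 4: LOCAL 3: VV[3][3]++ -> VV[3]=[0, 0, 0, 2]
Event 5: LOCAL 2: VV[2][2]++ -> VV[2]=[0, 0, 1, 0]
Event 1 stamp: [1, 0, 0, 0]
Event 2 stamp: [0, 0, 0, 1]
[1, 0, 0, 0] <= [0, 0, 0, 1]? False. Equal? False. Happens-before: False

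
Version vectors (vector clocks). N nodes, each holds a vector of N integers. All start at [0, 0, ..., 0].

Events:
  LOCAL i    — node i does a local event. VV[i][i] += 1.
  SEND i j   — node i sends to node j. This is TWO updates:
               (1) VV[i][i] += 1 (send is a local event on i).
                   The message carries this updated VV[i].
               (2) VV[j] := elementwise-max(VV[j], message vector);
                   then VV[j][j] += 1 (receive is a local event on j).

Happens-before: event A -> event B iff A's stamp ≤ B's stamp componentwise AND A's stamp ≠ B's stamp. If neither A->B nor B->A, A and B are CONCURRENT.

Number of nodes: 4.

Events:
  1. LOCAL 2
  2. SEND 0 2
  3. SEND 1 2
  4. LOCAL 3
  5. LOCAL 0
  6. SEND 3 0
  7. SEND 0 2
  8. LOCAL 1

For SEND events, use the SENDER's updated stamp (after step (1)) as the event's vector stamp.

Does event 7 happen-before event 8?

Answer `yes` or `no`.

Answer: no

Derivation:
Initial: VV[0]=[0, 0, 0, 0]
Initial: VV[1]=[0, 0, 0, 0]
Initial: VV[2]=[0, 0, 0, 0]
Initial: VV[3]=[0, 0, 0, 0]
Event 1: LOCAL 2: VV[2][2]++ -> VV[2]=[0, 0, 1, 0]
Event 2: SEND 0->2: VV[0][0]++ -> VV[0]=[1, 0, 0, 0], msg_vec=[1, 0, 0, 0]; VV[2]=max(VV[2],msg_vec) then VV[2][2]++ -> VV[2]=[1, 0, 2, 0]
Event 3: SEND 1->2: VV[1][1]++ -> VV[1]=[0, 1, 0, 0], msg_vec=[0, 1, 0, 0]; VV[2]=max(VV[2],msg_vec) then VV[2][2]++ -> VV[2]=[1, 1, 3, 0]
Event 4: LOCAL 3: VV[3][3]++ -> VV[3]=[0, 0, 0, 1]
Event 5: LOCAL 0: VV[0][0]++ -> VV[0]=[2, 0, 0, 0]
Event 6: SEND 3->0: VV[3][3]++ -> VV[3]=[0, 0, 0, 2], msg_vec=[0, 0, 0, 2]; VV[0]=max(VV[0],msg_vec) then VV[0][0]++ -> VV[0]=[3, 0, 0, 2]
Event 7: SEND 0->2: VV[0][0]++ -> VV[0]=[4, 0, 0, 2], msg_vec=[4, 0, 0, 2]; VV[2]=max(VV[2],msg_vec) then VV[2][2]++ -> VV[2]=[4, 1, 4, 2]
Event 8: LOCAL 1: VV[1][1]++ -> VV[1]=[0, 2, 0, 0]
Event 7 stamp: [4, 0, 0, 2]
Event 8 stamp: [0, 2, 0, 0]
[4, 0, 0, 2] <= [0, 2, 0, 0]? False. Equal? False. Happens-before: False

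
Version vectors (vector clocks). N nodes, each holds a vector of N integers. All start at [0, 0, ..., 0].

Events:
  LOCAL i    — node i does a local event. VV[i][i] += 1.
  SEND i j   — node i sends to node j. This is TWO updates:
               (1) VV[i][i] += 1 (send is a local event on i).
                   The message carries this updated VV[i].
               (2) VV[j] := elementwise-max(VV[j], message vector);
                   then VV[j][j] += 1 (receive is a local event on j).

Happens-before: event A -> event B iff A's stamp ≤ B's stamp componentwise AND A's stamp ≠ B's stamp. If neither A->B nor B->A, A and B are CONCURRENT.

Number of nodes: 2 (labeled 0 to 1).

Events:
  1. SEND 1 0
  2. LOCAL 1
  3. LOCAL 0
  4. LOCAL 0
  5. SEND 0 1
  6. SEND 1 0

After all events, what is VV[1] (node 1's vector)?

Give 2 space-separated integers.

Answer: 4 4

Derivation:
Initial: VV[0]=[0, 0]
Initial: VV[1]=[0, 0]
Event 1: SEND 1->0: VV[1][1]++ -> VV[1]=[0, 1], msg_vec=[0, 1]; VV[0]=max(VV[0],msg_vec) then VV[0][0]++ -> VV[0]=[1, 1]
Event 2: LOCAL 1: VV[1][1]++ -> VV[1]=[0, 2]
Event 3: LOCAL 0: VV[0][0]++ -> VV[0]=[2, 1]
Event 4: LOCAL 0: VV[0][0]++ -> VV[0]=[3, 1]
Event 5: SEND 0->1: VV[0][0]++ -> VV[0]=[4, 1], msg_vec=[4, 1]; VV[1]=max(VV[1],msg_vec) then VV[1][1]++ -> VV[1]=[4, 3]
Event 6: SEND 1->0: VV[1][1]++ -> VV[1]=[4, 4], msg_vec=[4, 4]; VV[0]=max(VV[0],msg_vec) then VV[0][0]++ -> VV[0]=[5, 4]
Final vectors: VV[0]=[5, 4]; VV[1]=[4, 4]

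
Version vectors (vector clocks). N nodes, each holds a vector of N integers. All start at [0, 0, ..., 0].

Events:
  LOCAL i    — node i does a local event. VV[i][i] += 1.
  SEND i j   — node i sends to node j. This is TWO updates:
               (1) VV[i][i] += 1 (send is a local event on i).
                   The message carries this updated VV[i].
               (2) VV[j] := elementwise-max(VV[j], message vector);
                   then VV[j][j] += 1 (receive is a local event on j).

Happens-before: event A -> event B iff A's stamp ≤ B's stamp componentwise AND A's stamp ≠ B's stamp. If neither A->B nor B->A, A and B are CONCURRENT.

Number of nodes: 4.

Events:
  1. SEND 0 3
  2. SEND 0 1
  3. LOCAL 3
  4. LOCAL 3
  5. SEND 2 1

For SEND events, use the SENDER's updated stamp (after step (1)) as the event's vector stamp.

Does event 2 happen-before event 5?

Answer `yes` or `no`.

Answer: no

Derivation:
Initial: VV[0]=[0, 0, 0, 0]
Initial: VV[1]=[0, 0, 0, 0]
Initial: VV[2]=[0, 0, 0, 0]
Initial: VV[3]=[0, 0, 0, 0]
Event 1: SEND 0->3: VV[0][0]++ -> VV[0]=[1, 0, 0, 0], msg_vec=[1, 0, 0, 0]; VV[3]=max(VV[3],msg_vec) then VV[3][3]++ -> VV[3]=[1, 0, 0, 1]
Event 2: SEND 0->1: VV[0][0]++ -> VV[0]=[2, 0, 0, 0], msg_vec=[2, 0, 0, 0]; VV[1]=max(VV[1],msg_vec) then VV[1][1]++ -> VV[1]=[2, 1, 0, 0]
Event 3: LOCAL 3: VV[3][3]++ -> VV[3]=[1, 0, 0, 2]
Event 4: LOCAL 3: VV[3][3]++ -> VV[3]=[1, 0, 0, 3]
Event 5: SEND 2->1: VV[2][2]++ -> VV[2]=[0, 0, 1, 0], msg_vec=[0, 0, 1, 0]; VV[1]=max(VV[1],msg_vec) then VV[1][1]++ -> VV[1]=[2, 2, 1, 0]
Event 2 stamp: [2, 0, 0, 0]
Event 5 stamp: [0, 0, 1, 0]
[2, 0, 0, 0] <= [0, 0, 1, 0]? False. Equal? False. Happens-before: False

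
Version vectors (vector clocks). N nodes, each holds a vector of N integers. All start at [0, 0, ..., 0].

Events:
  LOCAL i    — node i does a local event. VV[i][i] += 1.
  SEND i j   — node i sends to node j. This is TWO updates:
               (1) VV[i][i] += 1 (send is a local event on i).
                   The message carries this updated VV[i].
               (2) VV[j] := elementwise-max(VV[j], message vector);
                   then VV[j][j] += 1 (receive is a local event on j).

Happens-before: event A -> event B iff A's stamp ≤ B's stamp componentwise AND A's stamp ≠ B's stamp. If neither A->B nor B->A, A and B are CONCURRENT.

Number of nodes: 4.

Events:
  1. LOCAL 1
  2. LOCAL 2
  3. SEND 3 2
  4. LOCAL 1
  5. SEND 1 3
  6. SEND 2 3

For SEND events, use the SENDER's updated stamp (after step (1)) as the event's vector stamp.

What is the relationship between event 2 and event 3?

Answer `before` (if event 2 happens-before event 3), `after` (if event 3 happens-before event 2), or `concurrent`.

Answer: concurrent

Derivation:
Initial: VV[0]=[0, 0, 0, 0]
Initial: VV[1]=[0, 0, 0, 0]
Initial: VV[2]=[0, 0, 0, 0]
Initial: VV[3]=[0, 0, 0, 0]
Event 1: LOCAL 1: VV[1][1]++ -> VV[1]=[0, 1, 0, 0]
Event 2: LOCAL 2: VV[2][2]++ -> VV[2]=[0, 0, 1, 0]
Event 3: SEND 3->2: VV[3][3]++ -> VV[3]=[0, 0, 0, 1], msg_vec=[0, 0, 0, 1]; VV[2]=max(VV[2],msg_vec) then VV[2][2]++ -> VV[2]=[0, 0, 2, 1]
Event 4: LOCAL 1: VV[1][1]++ -> VV[1]=[0, 2, 0, 0]
Event 5: SEND 1->3: VV[1][1]++ -> VV[1]=[0, 3, 0, 0], msg_vec=[0, 3, 0, 0]; VV[3]=max(VV[3],msg_vec) then VV[3][3]++ -> VV[3]=[0, 3, 0, 2]
Event 6: SEND 2->3: VV[2][2]++ -> VV[2]=[0, 0, 3, 1], msg_vec=[0, 0, 3, 1]; VV[3]=max(VV[3],msg_vec) then VV[3][3]++ -> VV[3]=[0, 3, 3, 3]
Event 2 stamp: [0, 0, 1, 0]
Event 3 stamp: [0, 0, 0, 1]
[0, 0, 1, 0] <= [0, 0, 0, 1]? False
[0, 0, 0, 1] <= [0, 0, 1, 0]? False
Relation: concurrent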